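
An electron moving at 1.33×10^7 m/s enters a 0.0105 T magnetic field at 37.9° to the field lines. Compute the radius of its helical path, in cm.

Only the perpendicular component v⊥ = v sin37.9° = 8.17×10^6 m/s is bent by the field.
r = m v⊥ /(qB) = (9.11×10^-31)(8.17×10^6) / [(1×1.60×10^-19)(0.0105)] = 4.43×10^-3 m.

r ≈ 0.443 cm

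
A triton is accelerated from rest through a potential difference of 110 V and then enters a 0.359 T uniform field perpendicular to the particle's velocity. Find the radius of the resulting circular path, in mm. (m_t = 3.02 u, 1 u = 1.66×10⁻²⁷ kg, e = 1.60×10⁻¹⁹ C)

The kinetic energy gained is K = qV = (1×1.60×10^-19)(110) = 1.76×10^-17 J.
v = √(2K/m) = 8.38×10^4 m/s.
r = mv/(qB) = (5.01×10^-27)(8.38×10^4) / [(1×1.60×10^-19)(0.359)] = 7.31×10^-3 m.

r ≈ 7.31 mm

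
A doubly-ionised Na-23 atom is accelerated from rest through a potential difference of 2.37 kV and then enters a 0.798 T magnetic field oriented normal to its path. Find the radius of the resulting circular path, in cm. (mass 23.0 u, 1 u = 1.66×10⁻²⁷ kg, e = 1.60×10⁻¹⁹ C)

r ≈ 2.98 cm

The kinetic energy gained is K = qV = (2×1.60×10^-19)(2370) = 7.58×10^-16 J.
v = √(2K/m) = 1.99×10^5 m/s.
r = mv/(qB) = (3.82×10^-26)(1.99×10^5) / [(2×1.60×10^-19)(0.798)] = 0.0298 m.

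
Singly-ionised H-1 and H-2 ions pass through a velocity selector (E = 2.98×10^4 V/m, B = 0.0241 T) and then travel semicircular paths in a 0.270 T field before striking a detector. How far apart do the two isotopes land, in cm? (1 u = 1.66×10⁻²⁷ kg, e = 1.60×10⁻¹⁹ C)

Both emerge at v = E/B₁ = 1.24×10^6 m/s.
r = mv/(qB₂), so r₁ = 0.0475 m and r₂ = 0.0950 m, giving Δr = 0.0475 m.
After a semicircle each ion lands a diameter 2r from the entry slit, so the separation is 2Δr = 0.0950 m.

Δd ≈ 9.50 cm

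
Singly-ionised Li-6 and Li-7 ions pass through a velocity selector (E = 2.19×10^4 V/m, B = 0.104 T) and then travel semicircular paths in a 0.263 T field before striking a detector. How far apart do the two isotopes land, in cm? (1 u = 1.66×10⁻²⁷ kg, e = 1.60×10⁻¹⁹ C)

Δd ≈ 1.66 cm

Both emerge at v = E/B₁ = 2.11×10^5 m/s.
r = mv/(qB₂), so r₁ = 0.04984 m and r₂ = 0.05815 m, giving Δr = 8.31×10^-3 m.
After a semicircle each ion lands a diameter 2r from the entry slit, so the separation is 2Δr = 0.0166 m.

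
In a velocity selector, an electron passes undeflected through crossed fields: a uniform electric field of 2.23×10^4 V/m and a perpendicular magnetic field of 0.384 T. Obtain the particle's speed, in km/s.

For zero net force, qE = qvB, so v = E/B.
v = (2.23×10^4) / (0.384) = 5.81×10^4 m/s.

v ≈ 58.1 km/s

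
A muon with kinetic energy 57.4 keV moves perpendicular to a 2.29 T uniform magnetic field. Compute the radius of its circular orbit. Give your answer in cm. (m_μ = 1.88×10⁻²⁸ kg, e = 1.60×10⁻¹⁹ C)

r ≈ 0.507 cm

Convert the energy: K = 57.4 keV = 9.18×10^-15 J.
v = √(2K/m) = √(2·9.18×10^-15/1.88×10^-28) = 9.88×10^6 m/s.
r = mv/(qB) = (1.88×10^-28)(9.88×10^6) / [(1×1.60×10^-19)(2.29)] = 5.07×10^-3 m.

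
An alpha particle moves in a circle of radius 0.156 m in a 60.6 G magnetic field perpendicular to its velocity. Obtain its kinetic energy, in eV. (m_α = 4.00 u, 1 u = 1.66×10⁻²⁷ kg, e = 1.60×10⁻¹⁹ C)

K ≈ 43.1 eV

v = qBr/m = (2×1.60×10^-19)(6.06×10^-3)(0.156) / (6.64×10^-27) = 4.56×10^4 m/s.
K = ½mv² = 0.5·(6.64×10^-27)·(4.56×10^4)² = 6.89×10^-18 J = 43.1 eV.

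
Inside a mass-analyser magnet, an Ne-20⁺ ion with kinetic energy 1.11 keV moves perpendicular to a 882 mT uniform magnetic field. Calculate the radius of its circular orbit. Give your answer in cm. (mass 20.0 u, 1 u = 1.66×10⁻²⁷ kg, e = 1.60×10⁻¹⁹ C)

r ≈ 2.43 cm

Convert the energy: K = 1.11 keV = 1.78×10^-16 J.
v = √(2K/m) = √(2·1.78×10^-16/3.32×10^-26) = 1.03×10^5 m/s.
r = mv/(qB) = (3.32×10^-26)(1.03×10^5) / [(1×1.60×10^-19)(0.882)] = 0.0243 m.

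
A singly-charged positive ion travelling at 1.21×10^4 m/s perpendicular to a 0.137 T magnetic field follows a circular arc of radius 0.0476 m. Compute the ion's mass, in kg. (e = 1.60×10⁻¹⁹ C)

qvB = mv²/r ⇒ m = qBr/v.
m = (1×1.60×10^-19)(0.137)(0.0476) / (1.21×10^4) = 8.62×10^-26 kg.

m ≈ 8.62×10^-26 kg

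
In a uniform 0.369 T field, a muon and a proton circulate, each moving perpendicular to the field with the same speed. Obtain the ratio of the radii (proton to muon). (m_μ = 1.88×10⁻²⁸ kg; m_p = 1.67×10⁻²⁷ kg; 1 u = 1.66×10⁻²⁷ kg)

r = mv/(qB) ⇒ at equal v, r ∝ m/q.
r_{proton}/r_{muon} = 8.88.

ratio ≈ 8.88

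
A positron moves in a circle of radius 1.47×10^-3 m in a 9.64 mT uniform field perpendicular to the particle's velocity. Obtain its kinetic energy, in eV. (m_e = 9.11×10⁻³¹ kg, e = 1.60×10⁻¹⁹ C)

K ≈ 17.6 eV

v = qBr/m = (1×1.60×10^-19)(9.64×10^-3)(1.47×10^-3) / (9.11×10^-31) = 2.49×10^6 m/s.
K = ½mv² = 0.5·(9.11×10^-31)·(2.49×10^6)² = 2.82×10^-18 J = 17.6 eV.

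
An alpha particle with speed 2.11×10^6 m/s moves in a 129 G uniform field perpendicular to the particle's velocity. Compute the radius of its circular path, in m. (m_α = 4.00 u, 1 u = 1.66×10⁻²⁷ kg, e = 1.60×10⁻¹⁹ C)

The magnetic force provides the centripetal force: qvB = mv²/r, so r = mv/(qB).
r = (6.64×10^-27 kg)(2.11×10^6 m/s) / [(2×1.60×10^-19 C)(0.0129 T)] = 3.39 m.

r ≈ 3.39 m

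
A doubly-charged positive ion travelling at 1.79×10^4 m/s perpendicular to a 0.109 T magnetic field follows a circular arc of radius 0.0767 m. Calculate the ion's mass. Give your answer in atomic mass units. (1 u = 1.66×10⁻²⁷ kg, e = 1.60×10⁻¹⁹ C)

m ≈ 90.0 u

qvB = mv²/r ⇒ m = qBr/v.
m = (2×1.60×10^-19)(0.109)(0.0767) / (1.79×10^4) = 1.49×10^-25 kg = 90.0 u.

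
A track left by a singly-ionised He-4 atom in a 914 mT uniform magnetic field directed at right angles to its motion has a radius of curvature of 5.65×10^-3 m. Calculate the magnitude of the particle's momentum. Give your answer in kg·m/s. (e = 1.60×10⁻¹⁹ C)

p ≈ 8.26×10^-22 kg·m/s

Since qvB = mv²/r, the momentum p = mv = qBr.
p = (1×1.60×10^-19)(0.914)(5.65×10^-3) = 8.26×10^-22 kg·m/s.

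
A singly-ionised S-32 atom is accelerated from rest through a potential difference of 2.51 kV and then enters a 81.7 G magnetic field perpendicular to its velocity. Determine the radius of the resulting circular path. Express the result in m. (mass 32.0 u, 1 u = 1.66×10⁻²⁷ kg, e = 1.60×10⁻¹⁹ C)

r ≈ 5.00 m

The kinetic energy gained is K = qV = (1×1.60×10^-19)(2510) = 4.02×10^-16 J.
v = √(2K/m) = 1.23×10^5 m/s.
r = mv/(qB) = (5.31×10^-26)(1.23×10^5) / [(1×1.60×10^-19)(8.17×10^-3)] = 5.00 m.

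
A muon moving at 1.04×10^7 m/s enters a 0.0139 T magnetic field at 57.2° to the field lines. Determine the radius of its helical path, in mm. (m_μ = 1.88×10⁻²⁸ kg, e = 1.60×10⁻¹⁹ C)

r ≈ 739 mm

Only the perpendicular component v⊥ = v sin57.2° = 8.74×10^6 m/s is bent by the field.
r = m v⊥ /(qB) = (1.88×10^-28)(8.74×10^6) / [(1×1.60×10^-19)(0.0139)] = 0.739 m.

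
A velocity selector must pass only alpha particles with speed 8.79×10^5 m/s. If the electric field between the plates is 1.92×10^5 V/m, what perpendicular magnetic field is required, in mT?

qE = qvB ⇒ B = E/v = (1.92×10^5) / (8.79×10^5) = 0.218 T.

B ≈ 218 mT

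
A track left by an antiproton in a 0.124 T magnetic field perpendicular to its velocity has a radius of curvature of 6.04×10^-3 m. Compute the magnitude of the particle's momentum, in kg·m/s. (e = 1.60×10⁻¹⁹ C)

Since qvB = mv²/r, the momentum p = mv = qBr.
p = (1×1.60×10^-19)(0.124)(6.04×10^-3) = 1.20×10^-22 kg·m/s.

p ≈ 1.20×10^-22 kg·m/s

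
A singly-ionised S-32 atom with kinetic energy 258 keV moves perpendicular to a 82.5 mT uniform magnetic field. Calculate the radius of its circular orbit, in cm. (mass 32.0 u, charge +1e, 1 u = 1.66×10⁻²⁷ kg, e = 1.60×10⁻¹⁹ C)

Convert the energy: K = 258 keV = 4.13×10^-14 J.
v = √(2K/m) = √(2·4.13×10^-14/5.31×10^-26) = 1.25×10^6 m/s.
r = mv/(qB) = (5.31×10^-26)(1.25×10^6) / [(1×1.60×10^-19)(0.0825)] = 5.02 m.

r ≈ 502 cm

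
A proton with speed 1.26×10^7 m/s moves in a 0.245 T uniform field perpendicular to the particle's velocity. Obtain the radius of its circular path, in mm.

r ≈ 537 mm

The magnetic force provides the centripetal force: qvB = mv²/r, so r = mv/(qB).
r = (1.67×10^-27 kg)(1.26×10^7 m/s) / [(1×1.60×10^-19 C)(0.245 T)] = 0.537 m.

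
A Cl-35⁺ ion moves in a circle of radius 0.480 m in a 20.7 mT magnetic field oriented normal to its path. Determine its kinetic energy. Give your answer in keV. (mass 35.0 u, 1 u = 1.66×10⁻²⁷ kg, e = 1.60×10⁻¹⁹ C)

v = qBr/m = (1×1.60×10^-19)(0.0207)(0.480) / (5.81×10^-26) = 2.74×10^4 m/s.
K = ½mv² = 0.5·(5.81×10^-26)·(2.74×10^4)² = 2.17×10^-17 J = 0.136 keV.

K ≈ 0.136 keV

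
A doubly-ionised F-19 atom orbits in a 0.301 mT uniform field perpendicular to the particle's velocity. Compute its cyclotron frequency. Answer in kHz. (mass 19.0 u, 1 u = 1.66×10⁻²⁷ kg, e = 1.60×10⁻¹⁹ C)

f = qB/(2πm) = (2×1.60×10^-19)(3.01×10^-4) / [2π(3.15×10^-26)] = 486 Hz.

f ≈ 0.486 kHz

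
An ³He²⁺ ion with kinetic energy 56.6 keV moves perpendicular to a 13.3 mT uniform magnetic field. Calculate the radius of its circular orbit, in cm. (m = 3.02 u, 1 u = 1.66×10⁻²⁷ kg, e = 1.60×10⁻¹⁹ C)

r ≈ 224 cm

Convert the energy: K = 56.6 keV = 9.06×10^-15 J.
v = √(2K/m) = √(2·9.06×10^-15/5.01×10^-27) = 1.90×10^6 m/s.
r = mv/(qB) = (5.01×10^-27)(1.90×10^6) / [(2×1.60×10^-19)(0.0133)] = 2.24 m.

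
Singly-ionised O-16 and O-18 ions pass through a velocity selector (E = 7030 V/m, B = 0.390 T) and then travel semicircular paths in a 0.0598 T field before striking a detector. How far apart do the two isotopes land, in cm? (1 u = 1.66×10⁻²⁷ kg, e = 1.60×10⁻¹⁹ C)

Δd ≈ 1.25 cm

Both emerge at v = E/B₁ = 1.80×10^4 m/s.
r = mv/(qB₂), so r₁ = 0.05004 m and r₂ = 0.05629 m, giving Δr = 6.25×10^-3 m.
After a semicircle each ion lands a diameter 2r from the entry slit, so the separation is 2Δr = 0.0125 m.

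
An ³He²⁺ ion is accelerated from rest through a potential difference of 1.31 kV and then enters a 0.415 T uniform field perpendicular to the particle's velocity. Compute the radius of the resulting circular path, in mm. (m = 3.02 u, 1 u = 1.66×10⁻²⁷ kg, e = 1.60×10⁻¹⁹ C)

r ≈ 15.4 mm

The kinetic energy gained is K = qV = (2×1.60×10^-19)(1310) = 4.19×10^-16 J.
v = √(2K/m) = 4.09×10^5 m/s.
r = mv/(qB) = (5.01×10^-27)(4.09×10^5) / [(2×1.60×10^-19)(0.415)] = 0.0154 m.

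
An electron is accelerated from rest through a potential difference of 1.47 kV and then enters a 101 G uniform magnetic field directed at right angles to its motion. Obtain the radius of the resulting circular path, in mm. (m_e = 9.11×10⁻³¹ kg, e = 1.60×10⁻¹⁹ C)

r ≈ 12.8 mm

The kinetic energy gained is K = qV = (1×1.60×10^-19)(1470) = 2.35×10^-16 J.
v = √(2K/m) = 2.27×10^7 m/s.
r = mv/(qB) = (9.11×10^-31)(2.27×10^7) / [(1×1.60×10^-19)(0.0101)] = 0.0128 m.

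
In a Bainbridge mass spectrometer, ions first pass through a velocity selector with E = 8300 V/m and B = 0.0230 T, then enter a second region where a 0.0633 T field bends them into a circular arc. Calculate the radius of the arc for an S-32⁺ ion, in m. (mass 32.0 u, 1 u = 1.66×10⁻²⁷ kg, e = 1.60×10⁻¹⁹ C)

The selector passes v = E/B = 8300/0.0230 = 3.61×10^5 m/s.
In the deflection region, r = mv/(qB₂) = (5.31×10^-26)(3.61×10^5) / [(1×1.60×10^-19)(0.0633)] = 1.89 m.

r ≈ 1.89 m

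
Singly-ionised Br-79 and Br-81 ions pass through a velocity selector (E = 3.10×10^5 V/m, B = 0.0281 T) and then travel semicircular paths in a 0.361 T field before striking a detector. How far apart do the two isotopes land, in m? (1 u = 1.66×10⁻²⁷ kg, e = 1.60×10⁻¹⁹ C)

Both emerge at v = E/B₁ = 1.10×10^7 m/s.
r = mv/(qB₂), so r₁ = 25.047 m and r₂ = 25.682 m, giving Δr = 0.634 m.
After a semicircle each ion lands a diameter 2r from the entry slit, so the separation is 2Δr = 1.27 m.

Δd ≈ 1.27 m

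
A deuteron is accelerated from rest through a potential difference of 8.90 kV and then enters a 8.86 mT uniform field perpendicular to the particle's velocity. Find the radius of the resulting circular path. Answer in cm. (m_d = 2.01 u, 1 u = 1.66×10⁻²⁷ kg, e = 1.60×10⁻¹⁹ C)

The kinetic energy gained is K = qV = (1×1.60×10^-19)(8900) = 1.42×10^-15 J.
v = √(2K/m) = 9.24×10^5 m/s.
r = mv/(qB) = (3.34×10^-27)(9.24×10^5) / [(1×1.60×10^-19)(8.86×10^-3)] = 2.17 m.

r ≈ 217 cm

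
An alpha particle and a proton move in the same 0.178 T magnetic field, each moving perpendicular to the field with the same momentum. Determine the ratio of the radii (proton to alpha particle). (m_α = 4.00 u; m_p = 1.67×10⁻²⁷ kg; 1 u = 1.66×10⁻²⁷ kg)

r = p/(qB) ⇒ at equal p, r ∝ 1/q.
r_{proton}/r_{alpha particle} = 2.00.

ratio ≈ 2.00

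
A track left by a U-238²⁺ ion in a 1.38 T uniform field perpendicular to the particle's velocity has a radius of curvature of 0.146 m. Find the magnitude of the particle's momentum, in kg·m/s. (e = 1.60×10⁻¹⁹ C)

p ≈ 6.45×10^-20 kg·m/s

Since qvB = mv²/r, the momentum p = mv = qBr.
p = (2×1.60×10^-19)(1.38)(0.146) = 6.45×10^-20 kg·m/s.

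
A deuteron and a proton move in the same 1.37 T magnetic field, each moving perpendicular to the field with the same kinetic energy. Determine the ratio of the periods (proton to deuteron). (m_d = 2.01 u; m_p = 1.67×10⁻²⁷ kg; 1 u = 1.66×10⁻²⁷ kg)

T = 2πm/(qB) is independent of speed, so T₂/T₁ = (m₂/q₂)/(m₁/q₁).
T_{proton}/T_{deuteron} = (1.67×10^-27/1e) / (3.34×10^-27/1e) = 0.501.

ratio ≈ 0.501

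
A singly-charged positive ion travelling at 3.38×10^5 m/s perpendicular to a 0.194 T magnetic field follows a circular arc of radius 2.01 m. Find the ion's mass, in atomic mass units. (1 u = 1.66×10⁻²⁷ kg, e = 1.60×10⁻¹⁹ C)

qvB = mv²/r ⇒ m = qBr/v.
m = (1×1.60×10^-19)(0.194)(2.01) / (3.38×10^5) = 1.85×10^-25 kg = 111 u.

m ≈ 111 u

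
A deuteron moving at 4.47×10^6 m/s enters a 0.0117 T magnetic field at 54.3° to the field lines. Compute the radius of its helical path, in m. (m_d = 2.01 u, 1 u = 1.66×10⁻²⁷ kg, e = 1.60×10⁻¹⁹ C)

Only the perpendicular component v⊥ = v sin54.3° = 3.63×10^6 m/s is bent by the field.
r = m v⊥ /(qB) = (3.34×10^-27)(3.63×10^6) / [(1×1.60×10^-19)(0.0117)] = 6.47 m.

r ≈ 6.47 m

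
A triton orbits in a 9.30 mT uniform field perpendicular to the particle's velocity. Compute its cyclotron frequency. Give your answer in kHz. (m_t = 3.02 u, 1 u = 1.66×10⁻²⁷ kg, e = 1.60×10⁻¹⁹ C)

f ≈ 47.2 kHz

f = qB/(2πm) = (1×1.60×10^-19)(9.30×10^-3) / [2π(5.01×10^-27)] = 4.72×10^4 Hz.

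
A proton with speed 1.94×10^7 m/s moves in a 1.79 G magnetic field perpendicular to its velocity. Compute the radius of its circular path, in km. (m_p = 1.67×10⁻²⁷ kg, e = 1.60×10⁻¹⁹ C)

r ≈ 1.13 km

The magnetic force provides the centripetal force: qvB = mv²/r, so r = mv/(qB).
r = (1.67×10^-27 kg)(1.94×10^7 m/s) / [(1×1.60×10^-19 C)(1.79×10^-4 T)] = 1130 m.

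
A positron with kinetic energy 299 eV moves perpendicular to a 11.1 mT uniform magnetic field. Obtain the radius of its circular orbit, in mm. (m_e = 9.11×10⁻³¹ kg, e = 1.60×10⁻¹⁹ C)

r ≈ 5.26 mm

Convert the energy: K = 299 eV = 4.78×10^-17 J.
v = √(2K/m) = √(2·4.78×10^-17/9.11×10^-31) = 1.02×10^7 m/s.
r = mv/(qB) = (9.11×10^-31)(1.02×10^7) / [(1×1.60×10^-19)(0.0111)] = 5.26×10^-3 m.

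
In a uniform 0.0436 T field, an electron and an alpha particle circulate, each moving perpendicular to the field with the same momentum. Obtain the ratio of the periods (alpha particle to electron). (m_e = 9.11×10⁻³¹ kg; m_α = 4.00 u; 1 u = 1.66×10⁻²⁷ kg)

T = 2πm/(qB) is independent of speed, so T₂/T₁ = (m₂/q₂)/(m₁/q₁).
T_{alpha particle}/T_{electron} = (6.64×10^-27/2e) / (9.11×10^-31/1e) = 3640.

ratio ≈ 3640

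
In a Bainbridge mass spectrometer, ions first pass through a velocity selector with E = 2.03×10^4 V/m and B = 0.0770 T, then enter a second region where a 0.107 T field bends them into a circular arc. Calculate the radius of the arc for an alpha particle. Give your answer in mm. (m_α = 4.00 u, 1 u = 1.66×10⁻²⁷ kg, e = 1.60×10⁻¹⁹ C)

The selector passes v = E/B = 2.03×10^4/0.0770 = 2.64×10^5 m/s.
In the deflection region, r = mv/(qB₂) = (6.64×10^-27)(2.64×10^5) / [(2×1.60×10^-19)(0.107)] = 0.0511 m.

r ≈ 51.1 mm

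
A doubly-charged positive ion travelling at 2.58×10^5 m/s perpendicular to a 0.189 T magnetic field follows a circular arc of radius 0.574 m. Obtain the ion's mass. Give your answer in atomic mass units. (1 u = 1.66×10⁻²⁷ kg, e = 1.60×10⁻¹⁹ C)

m ≈ 81.1 u

qvB = mv²/r ⇒ m = qBr/v.
m = (2×1.60×10^-19)(0.189)(0.574) / (2.58×10^5) = 1.35×10^-25 kg = 81.1 u.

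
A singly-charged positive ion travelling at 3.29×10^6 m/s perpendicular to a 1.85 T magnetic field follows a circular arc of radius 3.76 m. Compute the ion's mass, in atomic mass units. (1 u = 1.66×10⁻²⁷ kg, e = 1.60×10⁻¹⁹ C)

m ≈ 204 u

qvB = mv²/r ⇒ m = qBr/v.
m = (1×1.60×10^-19)(1.85)(3.76) / (3.29×10^6) = 3.38×10^-25 kg = 204 u.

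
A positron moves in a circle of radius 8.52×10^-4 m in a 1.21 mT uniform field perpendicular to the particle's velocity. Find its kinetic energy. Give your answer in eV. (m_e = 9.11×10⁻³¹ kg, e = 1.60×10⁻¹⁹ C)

v = qBr/m = (1×1.60×10^-19)(1.21×10^-3)(8.52×10^-4) / (9.11×10^-31) = 1.81×10^5 m/s.
K = ½mv² = 0.5·(9.11×10^-31)·(1.81×10^5)² = 1.49×10^-20 J = 0.0933 eV.

K ≈ 0.0933 eV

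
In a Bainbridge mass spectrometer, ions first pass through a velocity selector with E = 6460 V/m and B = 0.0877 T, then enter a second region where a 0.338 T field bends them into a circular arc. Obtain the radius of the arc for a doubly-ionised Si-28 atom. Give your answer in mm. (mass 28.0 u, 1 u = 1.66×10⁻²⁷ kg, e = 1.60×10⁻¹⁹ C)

r ≈ 31.7 mm

The selector passes v = E/B = 6460/0.0877 = 7.37×10^4 m/s.
In the deflection region, r = mv/(qB₂) = (4.65×10^-26)(7.37×10^4) / [(2×1.60×10^-19)(0.338)] = 0.0317 m.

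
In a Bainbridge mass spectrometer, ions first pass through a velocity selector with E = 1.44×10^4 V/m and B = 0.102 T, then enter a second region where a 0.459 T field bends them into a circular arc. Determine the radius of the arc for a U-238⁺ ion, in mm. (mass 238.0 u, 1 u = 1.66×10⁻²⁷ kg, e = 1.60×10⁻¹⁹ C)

r ≈ 759 mm

The selector passes v = E/B = 1.44×10^4/0.102 = 1.41×10^5 m/s.
In the deflection region, r = mv/(qB₂) = (3.95×10^-25)(1.41×10^5) / [(1×1.60×10^-19)(0.459)] = 0.759 m.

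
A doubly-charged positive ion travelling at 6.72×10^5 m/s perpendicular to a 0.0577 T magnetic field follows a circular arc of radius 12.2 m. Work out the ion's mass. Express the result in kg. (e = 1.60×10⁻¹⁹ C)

m ≈ 3.35×10^-25 kg

qvB = mv²/r ⇒ m = qBr/v.
m = (2×1.60×10^-19)(0.0577)(12.2) / (6.72×10^5) = 3.35×10^-25 kg.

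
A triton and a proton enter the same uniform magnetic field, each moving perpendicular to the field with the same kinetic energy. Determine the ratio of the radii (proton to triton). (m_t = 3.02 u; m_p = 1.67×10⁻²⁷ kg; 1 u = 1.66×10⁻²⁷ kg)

r = √(2mK)/(qB) ⇒ at equal K, r ∝ √m/q.
r_{proton}/r_{triton} = 0.577.

ratio ≈ 0.577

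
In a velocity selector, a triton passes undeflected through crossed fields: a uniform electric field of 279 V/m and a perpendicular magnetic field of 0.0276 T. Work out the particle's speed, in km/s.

v ≈ 10.1 km/s

For zero net force, qE = qvB, so v = E/B.
v = (279) / (0.0276) = 1.01×10^4 m/s.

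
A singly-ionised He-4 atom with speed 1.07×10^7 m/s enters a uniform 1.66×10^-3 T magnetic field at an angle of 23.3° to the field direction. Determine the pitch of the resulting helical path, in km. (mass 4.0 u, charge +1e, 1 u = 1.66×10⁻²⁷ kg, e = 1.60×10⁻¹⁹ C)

pitch ≈ 1.54 km

The velocity component along B is v∥ = v cos23.3° = 9.83×10^6 m/s.
The cyclotron period T = 2πm/(qB) = 1.57×10^-4 s is set by m, q, B alone.
Pitch = v∥·T = (9.83×10^6)(1.57×10^-4) = 1540 m.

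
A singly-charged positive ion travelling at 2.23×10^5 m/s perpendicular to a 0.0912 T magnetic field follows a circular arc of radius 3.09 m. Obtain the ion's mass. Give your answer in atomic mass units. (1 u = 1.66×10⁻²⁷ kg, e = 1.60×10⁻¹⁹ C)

qvB = mv²/r ⇒ m = qBr/v.
m = (1×1.60×10^-19)(0.0912)(3.09) / (2.23×10^5) = 2.02×10^-25 kg = 122 u.

m ≈ 122 u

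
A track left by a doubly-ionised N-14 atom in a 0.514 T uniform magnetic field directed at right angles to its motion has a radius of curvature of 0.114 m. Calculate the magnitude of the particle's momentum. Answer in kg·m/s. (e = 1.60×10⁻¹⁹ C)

p ≈ 1.88×10^-20 kg·m/s

Since qvB = mv²/r, the momentum p = mv = qBr.
p = (2×1.60×10^-19)(0.514)(0.114) = 1.88×10^-20 kg·m/s.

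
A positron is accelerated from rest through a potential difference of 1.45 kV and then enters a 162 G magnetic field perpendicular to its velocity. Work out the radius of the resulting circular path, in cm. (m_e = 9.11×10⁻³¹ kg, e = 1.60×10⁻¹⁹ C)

r ≈ 0.793 cm

The kinetic energy gained is K = qV = (1×1.60×10^-19)(1450) = 2.32×10^-16 J.
v = √(2K/m) = 2.26×10^7 m/s.
r = mv/(qB) = (9.11×10^-31)(2.26×10^7) / [(1×1.60×10^-19)(0.0162)] = 7.93×10^-3 m.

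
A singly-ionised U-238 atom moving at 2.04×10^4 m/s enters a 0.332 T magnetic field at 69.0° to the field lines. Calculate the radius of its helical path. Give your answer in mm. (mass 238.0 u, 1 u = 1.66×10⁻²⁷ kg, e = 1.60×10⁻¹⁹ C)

Only the perpendicular component v⊥ = v sin69.0° = 1.90×10^4 m/s is bent by the field.
r = m v⊥ /(qB) = (3.95×10^-25)(1.90×10^4) / [(1×1.60×10^-19)(0.332)] = 0.142 m.

r ≈ 142 mm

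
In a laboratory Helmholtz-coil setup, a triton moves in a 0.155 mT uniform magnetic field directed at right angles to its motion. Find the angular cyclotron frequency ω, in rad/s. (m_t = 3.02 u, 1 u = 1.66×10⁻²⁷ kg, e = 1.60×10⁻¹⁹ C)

ω = qB/m = (1×1.60×10^-19)(1.55×10^-4) / (5.01×10^-27) = 4950 rad/s.

ω ≈ 4950 rad/s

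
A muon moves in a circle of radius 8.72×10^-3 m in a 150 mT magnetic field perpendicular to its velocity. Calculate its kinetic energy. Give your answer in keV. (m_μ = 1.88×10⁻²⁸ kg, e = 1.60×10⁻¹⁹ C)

K ≈ 0.728 keV

v = qBr/m = (1×1.60×10^-19)(0.150)(8.72×10^-3) / (1.88×10^-28) = 1.11×10^6 m/s.
K = ½mv² = 0.5·(1.88×10^-28)·(1.11×10^6)² = 1.16×10^-16 J = 0.728 keV.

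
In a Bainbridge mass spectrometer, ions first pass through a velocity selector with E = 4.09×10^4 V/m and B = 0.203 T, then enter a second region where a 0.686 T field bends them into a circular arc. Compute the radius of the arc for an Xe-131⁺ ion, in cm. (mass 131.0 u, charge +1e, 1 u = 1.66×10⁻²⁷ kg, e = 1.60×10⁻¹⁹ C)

r ≈ 39.9 cm

The selector passes v = E/B = 4.09×10^4/0.203 = 2.01×10^5 m/s.
In the deflection region, r = mv/(qB₂) = (2.17×10^-25)(2.01×10^5) / [(1×1.60×10^-19)(0.686)] = 0.399 m.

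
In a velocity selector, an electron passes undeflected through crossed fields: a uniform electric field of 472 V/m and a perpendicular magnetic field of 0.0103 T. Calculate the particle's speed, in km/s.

v ≈ 45.8 km/s

For zero net force, qE = qvB, so v = E/B.
v = (472) / (0.0103) = 4.58×10^4 m/s.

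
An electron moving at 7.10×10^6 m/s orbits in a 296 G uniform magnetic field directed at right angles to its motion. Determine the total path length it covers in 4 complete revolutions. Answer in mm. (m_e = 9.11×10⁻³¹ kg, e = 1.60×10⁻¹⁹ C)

L ≈ 34.3 mm

r = mv/(qB) = 1.37×10^-3 m, so one revolution covers 2πr = 8.58×10^-3 m.
In 4 revolutions: L = 4·2πr = 0.0343 m.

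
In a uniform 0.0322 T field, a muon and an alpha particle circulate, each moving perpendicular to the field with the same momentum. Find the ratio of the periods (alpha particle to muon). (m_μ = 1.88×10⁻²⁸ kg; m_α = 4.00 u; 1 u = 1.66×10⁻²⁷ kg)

ratio ≈ 17.7

T = 2πm/(qB) is independent of speed, so T₂/T₁ = (m₂/q₂)/(m₁/q₁).
T_{alpha particle}/T_{muon} = (6.64×10^-27/2e) / (1.88×10^-28/1e) = 17.7.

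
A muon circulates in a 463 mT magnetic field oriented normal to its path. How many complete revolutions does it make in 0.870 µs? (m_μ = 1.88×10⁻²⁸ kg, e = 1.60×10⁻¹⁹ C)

T = 2πm/(qB) = 2π(1.88×10^-28) / [(1×1.60×10^-19)(0.463)] = 1.5945×10^-8 s.
N = t/T = 8.70×10^-7 / 1.5945×10^-8 ≈ 54.56, so 54 complete revolutions.

N = 54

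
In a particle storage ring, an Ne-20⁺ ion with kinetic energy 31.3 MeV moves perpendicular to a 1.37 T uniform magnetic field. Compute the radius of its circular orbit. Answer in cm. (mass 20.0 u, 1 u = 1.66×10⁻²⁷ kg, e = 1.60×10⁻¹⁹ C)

r ≈ 263 cm

Convert the energy: K = 31.3 MeV = 5.01×10^-12 J.
v = √(2K/m) = √(2·5.01×10^-12/3.32×10^-26) = 1.74×10^7 m/s.
r = mv/(qB) = (3.32×10^-26)(1.74×10^7) / [(1×1.60×10^-19)(1.37)] = 2.63 m.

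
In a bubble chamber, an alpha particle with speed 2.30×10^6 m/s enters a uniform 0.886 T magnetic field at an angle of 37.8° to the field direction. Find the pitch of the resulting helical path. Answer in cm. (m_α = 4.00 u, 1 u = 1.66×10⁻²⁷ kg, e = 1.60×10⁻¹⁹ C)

pitch ≈ 26.7 cm

The velocity component along B is v∥ = v cos37.8° = 1.82×10^6 m/s.
The cyclotron period T = 2πm/(qB) = 1.47×10^-7 s is set by m, q, B alone.
Pitch = v∥·T = (1.82×10^6)(1.47×10^-7) = 0.267 m.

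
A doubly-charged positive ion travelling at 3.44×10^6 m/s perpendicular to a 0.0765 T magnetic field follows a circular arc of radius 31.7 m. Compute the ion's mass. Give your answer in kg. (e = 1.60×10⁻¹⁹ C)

qvB = mv²/r ⇒ m = qBr/v.
m = (2×1.60×10^-19)(0.0765)(31.7) / (3.44×10^6) = 2.26×10^-25 kg.

m ≈ 2.26×10^-25 kg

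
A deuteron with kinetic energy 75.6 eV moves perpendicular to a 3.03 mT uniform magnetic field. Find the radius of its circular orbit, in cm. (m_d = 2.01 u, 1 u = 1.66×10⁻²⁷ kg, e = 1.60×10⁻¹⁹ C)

Convert the energy: K = 75.6 eV = 1.21×10^-17 J.
v = √(2K/m) = √(2·1.21×10^-17/3.34×10^-27) = 8.51×10^4 m/s.
r = mv/(qB) = (3.34×10^-27)(8.51×10^4) / [(1×1.60×10^-19)(3.03×10^-3)] = 0.586 m.

r ≈ 58.6 cm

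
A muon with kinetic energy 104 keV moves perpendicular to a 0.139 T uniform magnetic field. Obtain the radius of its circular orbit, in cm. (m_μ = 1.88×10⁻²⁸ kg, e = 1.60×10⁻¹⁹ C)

Convert the energy: K = 104 keV = 1.66×10^-14 J.
v = √(2K/m) = √(2·1.66×10^-14/1.88×10^-28) = 1.33×10^7 m/s.
r = mv/(qB) = (1.88×10^-28)(1.33×10^7) / [(1×1.60×10^-19)(0.139)] = 0.112 m.

r ≈ 11.2 cm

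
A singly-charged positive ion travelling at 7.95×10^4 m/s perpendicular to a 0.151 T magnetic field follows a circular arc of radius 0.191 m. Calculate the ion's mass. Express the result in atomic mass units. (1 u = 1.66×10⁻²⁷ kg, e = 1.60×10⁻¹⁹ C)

m ≈ 35.0 u

qvB = mv²/r ⇒ m = qBr/v.
m = (1×1.60×10^-19)(0.151)(0.191) / (7.95×10^4) = 5.80×10^-26 kg = 35.0 u.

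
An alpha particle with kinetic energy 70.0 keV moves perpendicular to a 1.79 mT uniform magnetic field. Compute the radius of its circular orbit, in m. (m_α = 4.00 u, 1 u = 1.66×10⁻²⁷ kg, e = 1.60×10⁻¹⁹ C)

Convert the energy: K = 70.0 keV = 1.12×10^-14 J.
v = √(2K/m) = √(2·1.12×10^-14/6.64×10^-27) = 1.84×10^6 m/s.
r = mv/(qB) = (6.64×10^-27)(1.84×10^6) / [(2×1.60×10^-19)(1.79×10^-3)] = 21.3 m.

r ≈ 21.3 m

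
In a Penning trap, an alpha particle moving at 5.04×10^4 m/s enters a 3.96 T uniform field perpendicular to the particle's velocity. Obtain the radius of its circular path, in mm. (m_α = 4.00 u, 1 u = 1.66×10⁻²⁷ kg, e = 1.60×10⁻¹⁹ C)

The magnetic force provides the centripetal force: qvB = mv²/r, so r = mv/(qB).
r = (6.64×10^-27 kg)(5.04×10^4 m/s) / [(2×1.60×10^-19 C)(3.96 T)] = 2.64×10^-4 m.

r ≈ 0.264 mm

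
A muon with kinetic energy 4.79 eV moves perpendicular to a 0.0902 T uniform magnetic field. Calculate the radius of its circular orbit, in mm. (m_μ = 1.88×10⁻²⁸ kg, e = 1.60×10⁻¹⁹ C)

Convert the energy: K = 4.79 eV = 7.66×10^-19 J.
v = √(2K/m) = √(2·7.66×10^-19/1.88×10^-28) = 9.03×10^4 m/s.
r = mv/(qB) = (1.88×10^-28)(9.03×10^4) / [(1×1.60×10^-19)(0.0902)] = 1.18×10^-3 m.

r ≈ 1.18 mm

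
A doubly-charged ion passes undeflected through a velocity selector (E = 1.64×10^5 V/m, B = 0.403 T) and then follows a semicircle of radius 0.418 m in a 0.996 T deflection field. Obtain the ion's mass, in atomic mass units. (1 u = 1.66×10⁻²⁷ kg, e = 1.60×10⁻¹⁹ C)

v = E/B₁ = 4.07×10^5 m/s.
From r = mv/(qB₂), m = qB₂r/v = (2×1.60×10^-19)(0.996)(0.418) / (4.07×10^5) = 3.27×10^-25 kg.
In atomic mass units: m = 3.27×10^-25 / 1.66×10^-27 = 197 u.

m ≈ 197 u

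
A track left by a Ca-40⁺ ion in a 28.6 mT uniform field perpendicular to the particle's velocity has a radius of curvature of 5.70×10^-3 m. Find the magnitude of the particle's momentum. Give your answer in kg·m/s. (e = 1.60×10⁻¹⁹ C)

p ≈ 2.61×10^-23 kg·m/s

Since qvB = mv²/r, the momentum p = mv = qBr.
p = (1×1.60×10^-19)(0.0286)(5.70×10^-3) = 2.61×10^-23 kg·m/s.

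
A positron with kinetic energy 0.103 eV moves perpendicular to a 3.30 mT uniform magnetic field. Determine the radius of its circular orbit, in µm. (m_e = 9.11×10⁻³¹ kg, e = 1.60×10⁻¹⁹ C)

Convert the energy: K = 0.103 eV = 1.65×10^-20 J.
v = √(2K/m) = √(2·1.65×10^-20/9.11×10^-31) = 1.90×10^5 m/s.
r = mv/(qB) = (9.11×10^-31)(1.90×10^5) / [(1×1.60×10^-19)(3.30×10^-3)] = 3.28×10^-4 m.

r ≈ 328 µm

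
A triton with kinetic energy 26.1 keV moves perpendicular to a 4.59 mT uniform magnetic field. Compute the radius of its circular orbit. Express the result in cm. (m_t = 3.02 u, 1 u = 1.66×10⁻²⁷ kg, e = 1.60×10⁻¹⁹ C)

r ≈ 881 cm

Convert the energy: K = 26.1 keV = 4.18×10^-15 J.
v = √(2K/m) = √(2·4.18×10^-15/5.01×10^-27) = 1.29×10^6 m/s.
r = mv/(qB) = (5.01×10^-27)(1.29×10^6) / [(1×1.60×10^-19)(4.59×10^-3)] = 8.81 m.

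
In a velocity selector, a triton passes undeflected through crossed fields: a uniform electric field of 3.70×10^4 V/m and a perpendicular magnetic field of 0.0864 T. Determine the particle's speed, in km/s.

For zero net force, qE = qvB, so v = E/B.
v = (3.70×10^4) / (0.0864) = 4.28×10^5 m/s.

v ≈ 428 km/s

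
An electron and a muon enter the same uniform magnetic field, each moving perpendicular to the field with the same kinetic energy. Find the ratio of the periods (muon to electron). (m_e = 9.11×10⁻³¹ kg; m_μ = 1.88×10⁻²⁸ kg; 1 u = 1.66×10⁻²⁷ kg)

ratio ≈ 206

T = 2πm/(qB) is independent of speed, so T₂/T₁ = (m₂/q₂)/(m₁/q₁).
T_{muon}/T_{electron} = (1.88×10^-28/1e) / (9.11×10^-31/1e) = 206.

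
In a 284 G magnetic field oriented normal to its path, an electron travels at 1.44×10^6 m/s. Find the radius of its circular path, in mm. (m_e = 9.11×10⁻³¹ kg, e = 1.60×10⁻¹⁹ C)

r ≈ 0.289 mm

The magnetic force provides the centripetal force: qvB = mv²/r, so r = mv/(qB).
r = (9.11×10^-31 kg)(1.44×10^6 m/s) / [(1×1.60×10^-19 C)(0.0284 T)] = 2.89×10^-4 m.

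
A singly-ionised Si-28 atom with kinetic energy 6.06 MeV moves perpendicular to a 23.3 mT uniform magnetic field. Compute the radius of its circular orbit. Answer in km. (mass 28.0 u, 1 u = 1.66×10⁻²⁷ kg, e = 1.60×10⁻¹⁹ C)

r ≈ 0.0805 km

Convert the energy: K = 6.06 MeV = 9.70×10^-13 J.
v = √(2K/m) = √(2·9.70×10^-13/4.65×10^-26) = 6.46×10^6 m/s.
r = mv/(qB) = (4.65×10^-26)(6.46×10^6) / [(1×1.60×10^-19)(0.0233)] = 80.5 m.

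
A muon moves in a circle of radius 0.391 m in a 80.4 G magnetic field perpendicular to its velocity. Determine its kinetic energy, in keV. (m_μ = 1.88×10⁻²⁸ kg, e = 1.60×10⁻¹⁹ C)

v = qBr/m = (1×1.60×10^-19)(8.04×10^-3)(0.391) / (1.88×10^-28) = 2.68×10^6 m/s.
K = ½mv² = 0.5·(1.88×10^-28)·(2.68×10^6)² = 6.73×10^-16 J = 4.21 keV.

K ≈ 4.21 keV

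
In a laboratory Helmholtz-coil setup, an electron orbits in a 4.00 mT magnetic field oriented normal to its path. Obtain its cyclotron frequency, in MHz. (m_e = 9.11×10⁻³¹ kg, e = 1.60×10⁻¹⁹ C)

f = qB/(2πm) = (1×1.60×10^-19)(4.00×10^-3) / [2π(9.11×10^-31)] = 1.12×10^8 Hz.

f ≈ 112 MHz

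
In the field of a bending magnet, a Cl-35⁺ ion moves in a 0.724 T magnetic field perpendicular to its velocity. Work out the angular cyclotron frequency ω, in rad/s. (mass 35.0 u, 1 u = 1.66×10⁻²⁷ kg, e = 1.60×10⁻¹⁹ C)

ω ≈ 1.99×10^6 rad/s

ω = qB/m = (1×1.60×10^-19)(0.724) / (5.81×10^-26) = 1.99×10^6 rad/s.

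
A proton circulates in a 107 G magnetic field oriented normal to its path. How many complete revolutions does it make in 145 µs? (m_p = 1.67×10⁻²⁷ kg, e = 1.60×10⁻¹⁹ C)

T = 2πm/(qB) = 2π(1.67×10^-27) / [(1×1.60×10^-19)(0.0107)] = 6.1290×10^-6 s.
N = t/T = 1.45×10^-4 / 6.1290×10^-6 ≈ 23.66, so 23 complete revolutions.

N = 23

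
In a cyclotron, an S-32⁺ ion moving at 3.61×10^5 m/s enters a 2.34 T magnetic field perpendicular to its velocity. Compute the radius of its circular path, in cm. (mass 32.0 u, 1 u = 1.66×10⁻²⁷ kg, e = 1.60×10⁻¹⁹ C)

The magnetic force provides the centripetal force: qvB = mv²/r, so r = mv/(qB).
r = (5.31×10^-26 kg)(3.61×10^5 m/s) / [(1×1.60×10^-19 C)(2.34 T)] = 0.0512 m.

r ≈ 5.12 cm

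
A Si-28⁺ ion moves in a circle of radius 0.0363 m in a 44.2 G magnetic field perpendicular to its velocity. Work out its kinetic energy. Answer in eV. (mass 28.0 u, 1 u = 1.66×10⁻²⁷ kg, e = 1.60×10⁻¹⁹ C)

v = qBr/m = (1×1.60×10^-19)(4.42×10^-3)(0.0363) / (4.65×10^-26) = 552 m/s.
K = ½mv² = 0.5·(4.65×10^-26)·(552)² = 7.09×10^-21 J = 0.0443 eV.

K ≈ 0.0443 eV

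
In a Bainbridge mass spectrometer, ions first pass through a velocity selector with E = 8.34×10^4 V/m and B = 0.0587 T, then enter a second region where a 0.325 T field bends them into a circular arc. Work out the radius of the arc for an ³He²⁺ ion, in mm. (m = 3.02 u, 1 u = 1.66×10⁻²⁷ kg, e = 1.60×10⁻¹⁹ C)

The selector passes v = E/B = 8.34×10^4/0.0587 = 1.42×10^6 m/s.
In the deflection region, r = mv/(qB₂) = (5.01×10^-27)(1.42×10^6) / [(2×1.60×10^-19)(0.325)] = 0.0685 m.

r ≈ 68.5 mm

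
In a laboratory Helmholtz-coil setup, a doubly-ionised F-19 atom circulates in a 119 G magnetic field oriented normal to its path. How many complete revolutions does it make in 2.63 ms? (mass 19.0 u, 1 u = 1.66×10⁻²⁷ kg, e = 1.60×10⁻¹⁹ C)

T = 2πm/(qB) = 2π(3.154×10^-26) / [(2×1.60×10^-19)(0.0119)] = 5.2041×10^-5 s.
N = t/T = 2.63×10^-3 / 5.2041×10^-5 ≈ 50.54, so 50 complete revolutions.

N = 50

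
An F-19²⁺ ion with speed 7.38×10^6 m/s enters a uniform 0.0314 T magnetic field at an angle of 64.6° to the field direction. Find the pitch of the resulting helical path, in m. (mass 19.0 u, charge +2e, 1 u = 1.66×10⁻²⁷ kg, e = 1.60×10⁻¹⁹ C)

The velocity component along B is v∥ = v cos64.6° = 3.17×10^6 m/s.
The cyclotron period T = 2πm/(qB) = 1.97×10^-5 s is set by m, q, B alone.
Pitch = v∥·T = (3.17×10^6)(1.97×10^-5) = 62.4 m.

pitch ≈ 62.4 m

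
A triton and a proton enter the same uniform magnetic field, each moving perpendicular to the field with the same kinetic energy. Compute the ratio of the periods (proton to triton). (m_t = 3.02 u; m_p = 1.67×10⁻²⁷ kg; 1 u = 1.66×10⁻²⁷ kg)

ratio ≈ 0.333

T = 2πm/(qB) is independent of speed, so T₂/T₁ = (m₂/q₂)/(m₁/q₁).
T_{proton}/T_{triton} = (1.67×10^-27/1e) / (5.01×10^-27/1e) = 0.333.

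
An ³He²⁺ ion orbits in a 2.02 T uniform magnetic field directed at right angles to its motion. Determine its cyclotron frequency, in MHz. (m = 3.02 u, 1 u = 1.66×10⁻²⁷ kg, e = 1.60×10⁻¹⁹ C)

f ≈ 20.5 MHz

f = qB/(2πm) = (2×1.60×10^-19)(2.02) / [2π(5.01×10^-27)] = 2.05×10^7 Hz.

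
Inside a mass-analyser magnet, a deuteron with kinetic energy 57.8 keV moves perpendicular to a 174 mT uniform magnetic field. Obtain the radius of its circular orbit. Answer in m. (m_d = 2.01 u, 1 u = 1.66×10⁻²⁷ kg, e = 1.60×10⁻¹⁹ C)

r ≈ 0.282 m

Convert the energy: K = 57.8 keV = 9.25×10^-15 J.
v = √(2K/m) = √(2·9.25×10^-15/3.34×10^-27) = 2.35×10^6 m/s.
r = mv/(qB) = (3.34×10^-27)(2.35×10^6) / [(1×1.60×10^-19)(0.174)] = 0.282 m.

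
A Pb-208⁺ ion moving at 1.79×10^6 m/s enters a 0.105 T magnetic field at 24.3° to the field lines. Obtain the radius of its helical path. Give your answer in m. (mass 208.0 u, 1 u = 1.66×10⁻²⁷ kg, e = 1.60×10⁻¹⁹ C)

Only the perpendicular component v⊥ = v sin24.3° = 7.37×10^5 m/s is bent by the field.
r = m v⊥ /(qB) = (3.45×10^-25)(7.37×10^5) / [(1×1.60×10^-19)(0.105)] = 15.1 m.

r ≈ 15.1 m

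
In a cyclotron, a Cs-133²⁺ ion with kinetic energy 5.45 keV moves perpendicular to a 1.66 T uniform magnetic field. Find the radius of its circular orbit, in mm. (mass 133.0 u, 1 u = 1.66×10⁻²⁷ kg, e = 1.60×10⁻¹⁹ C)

Convert the energy: K = 5.45 keV = 8.72×10^-16 J.
v = √(2K/m) = √(2·8.72×10^-16/2.21×10^-25) = 8.89×10^4 m/s.
r = mv/(qB) = (2.21×10^-25)(8.89×10^4) / [(2×1.60×10^-19)(1.66)] = 0.0369 m.

r ≈ 36.9 mm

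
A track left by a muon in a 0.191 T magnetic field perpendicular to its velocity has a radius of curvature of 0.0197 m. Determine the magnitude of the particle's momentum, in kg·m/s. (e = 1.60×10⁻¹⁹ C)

p ≈ 6.02×10^-22 kg·m/s

Since qvB = mv²/r, the momentum p = mv = qBr.
p = (1×1.60×10^-19)(0.191)(0.0197) = 6.02×10^-22 kg·m/s.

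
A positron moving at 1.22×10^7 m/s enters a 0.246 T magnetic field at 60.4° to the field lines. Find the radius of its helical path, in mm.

Only the perpendicular component v⊥ = v sin60.4° = 1.06×10^7 m/s is bent by the field.
r = m v⊥ /(qB) = (9.11×10^-31)(1.06×10^7) / [(1×1.60×10^-19)(0.246)] = 2.46×10^-4 m.

r ≈ 0.246 mm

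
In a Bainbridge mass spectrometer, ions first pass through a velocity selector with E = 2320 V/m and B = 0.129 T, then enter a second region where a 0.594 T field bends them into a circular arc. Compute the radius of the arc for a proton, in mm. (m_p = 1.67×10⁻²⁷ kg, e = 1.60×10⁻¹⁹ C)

The selector passes v = E/B = 2320/0.129 = 1.80×10^4 m/s.
In the deflection region, r = mv/(qB₂) = (1.67×10^-27)(1.80×10^4) / [(1×1.60×10^-19)(0.594)] = 3.16×10^-4 m.

r ≈ 0.316 mm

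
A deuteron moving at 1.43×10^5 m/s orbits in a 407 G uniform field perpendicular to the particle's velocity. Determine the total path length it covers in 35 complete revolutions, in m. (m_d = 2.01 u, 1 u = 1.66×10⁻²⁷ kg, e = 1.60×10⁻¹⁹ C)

r = mv/(qB) = 0.0733 m, so one revolution covers 2πr = 0.460 m.
In 35 revolutions: L = 35·2πr = 16.1 m.

L ≈ 16.1 m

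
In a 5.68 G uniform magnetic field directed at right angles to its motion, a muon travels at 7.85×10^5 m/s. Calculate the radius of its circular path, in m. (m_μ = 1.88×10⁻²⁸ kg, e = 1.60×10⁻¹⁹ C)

The magnetic force provides the centripetal force: qvB = mv²/r, so r = mv/(qB).
r = (1.88×10^-28 kg)(7.85×10^5 m/s) / [(1×1.60×10^-19 C)(5.68×10^-4 T)] = 1.62 m.

r ≈ 1.62 m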